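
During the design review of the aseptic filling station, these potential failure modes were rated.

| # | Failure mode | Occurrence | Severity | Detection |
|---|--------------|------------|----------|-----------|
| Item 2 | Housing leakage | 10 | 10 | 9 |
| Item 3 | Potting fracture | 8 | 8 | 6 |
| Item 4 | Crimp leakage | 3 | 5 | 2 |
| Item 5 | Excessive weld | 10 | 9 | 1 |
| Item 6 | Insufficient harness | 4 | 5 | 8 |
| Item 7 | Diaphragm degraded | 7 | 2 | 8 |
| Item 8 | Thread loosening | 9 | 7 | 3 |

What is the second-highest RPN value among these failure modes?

384

RPN = Severity × Occurrence × Detection:
  Item 2: 10 × 10 × 9 = 900
  Item 3: 8 × 8 × 6 = 384
  Item 4: 5 × 3 × 2 = 30
  Item 5: 9 × 10 × 1 = 90
  Item 6: 5 × 4 × 8 = 160
  Item 7: 2 × 7 × 8 = 112
  Item 8: 7 × 9 × 3 = 189
Sorted descending: 900, 384, 189, 160, 112, 90, 30.
The second-highest RPN is 384 (Item 3).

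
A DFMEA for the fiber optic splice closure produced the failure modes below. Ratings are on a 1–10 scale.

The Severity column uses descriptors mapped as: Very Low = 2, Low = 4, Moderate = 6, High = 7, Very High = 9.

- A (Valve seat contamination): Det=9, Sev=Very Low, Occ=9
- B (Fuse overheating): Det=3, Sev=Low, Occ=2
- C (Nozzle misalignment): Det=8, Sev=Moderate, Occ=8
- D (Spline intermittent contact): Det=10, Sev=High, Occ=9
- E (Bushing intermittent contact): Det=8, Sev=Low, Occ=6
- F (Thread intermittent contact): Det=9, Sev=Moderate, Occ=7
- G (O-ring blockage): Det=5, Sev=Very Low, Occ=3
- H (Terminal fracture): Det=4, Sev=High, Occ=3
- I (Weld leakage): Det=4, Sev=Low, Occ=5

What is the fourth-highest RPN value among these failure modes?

RPN = Severity × Occurrence × Detection:
  A: 2 × 9 × 9 = 162
  B: 4 × 2 × 3 = 24
  C: 6 × 8 × 8 = 384
  D: 7 × 9 × 10 = 630
  E: 4 × 6 × 8 = 192
  F: 6 × 7 × 9 = 378
  G: 2 × 3 × 5 = 30
  H: 7 × 3 × 4 = 84
  I: 4 × 5 × 4 = 80
Sorted descending: 630, 384, 378, 192, 162, 84, 80, 30, 24.
The fourth-highest RPN is 192 (E).

192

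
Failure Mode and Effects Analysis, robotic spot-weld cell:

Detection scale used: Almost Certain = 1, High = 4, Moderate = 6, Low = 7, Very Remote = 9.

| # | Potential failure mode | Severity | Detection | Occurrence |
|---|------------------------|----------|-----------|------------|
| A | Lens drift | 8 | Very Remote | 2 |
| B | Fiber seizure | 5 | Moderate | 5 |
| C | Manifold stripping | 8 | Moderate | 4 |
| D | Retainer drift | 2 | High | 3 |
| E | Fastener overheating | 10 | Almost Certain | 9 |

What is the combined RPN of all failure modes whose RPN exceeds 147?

RPN = Severity × Occurrence × Detection:
  A: 8 × 2 × 9 = 144
  B: 5 × 5 × 6 = 150
  C: 8 × 4 × 6 = 192
  D: 2 × 3 × 4 = 24
  E: 10 × 9 × 1 = 90
RPN > 147: B (150), C (192).
Sum: 150 + 192 = 342.

342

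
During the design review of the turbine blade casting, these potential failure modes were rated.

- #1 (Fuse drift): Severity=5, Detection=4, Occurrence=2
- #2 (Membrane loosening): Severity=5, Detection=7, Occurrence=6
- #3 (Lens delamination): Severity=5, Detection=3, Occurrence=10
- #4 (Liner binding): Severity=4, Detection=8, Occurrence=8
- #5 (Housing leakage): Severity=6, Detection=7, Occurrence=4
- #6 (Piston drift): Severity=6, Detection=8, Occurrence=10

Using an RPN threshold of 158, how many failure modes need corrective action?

4

RPN = Severity × Occurrence × Detection:
  #1: 5 × 2 × 4 = 40
  #2: 5 × 6 × 7 = 210
  #3: 5 × 10 × 3 = 150
  #4: 4 × 8 × 8 = 256
  #5: 6 × 4 × 7 = 168
  #6: 6 × 10 × 8 = 480
Modes with RPN ≥ 158: #2 (210), #4 (256), #5 (168), #6 (480) → 4.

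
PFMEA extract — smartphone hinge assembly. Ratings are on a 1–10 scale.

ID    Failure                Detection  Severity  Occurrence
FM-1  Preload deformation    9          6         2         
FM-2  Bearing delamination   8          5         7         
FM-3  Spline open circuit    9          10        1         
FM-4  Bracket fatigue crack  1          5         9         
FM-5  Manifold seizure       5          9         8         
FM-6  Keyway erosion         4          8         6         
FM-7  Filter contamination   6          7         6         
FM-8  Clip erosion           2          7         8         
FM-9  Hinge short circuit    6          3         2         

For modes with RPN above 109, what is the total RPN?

RPN = Severity × Occurrence × Detection:
  FM-1: 6 × 2 × 9 = 108
  FM-2: 5 × 7 × 8 = 280
  FM-3: 10 × 1 × 9 = 90
  FM-4: 5 × 9 × 1 = 45
  FM-5: 9 × 8 × 5 = 360
  FM-6: 8 × 6 × 4 = 192
  FM-7: 7 × 6 × 6 = 252
  FM-8: 7 × 8 × 2 = 112
  FM-9: 3 × 2 × 6 = 36
RPN > 109: FM-2 (280), FM-5 (360), FM-6 (192), FM-7 (252), FM-8 (112).
Sum: 280 + 360 + 192 + 252 + 112 = 1196.

1196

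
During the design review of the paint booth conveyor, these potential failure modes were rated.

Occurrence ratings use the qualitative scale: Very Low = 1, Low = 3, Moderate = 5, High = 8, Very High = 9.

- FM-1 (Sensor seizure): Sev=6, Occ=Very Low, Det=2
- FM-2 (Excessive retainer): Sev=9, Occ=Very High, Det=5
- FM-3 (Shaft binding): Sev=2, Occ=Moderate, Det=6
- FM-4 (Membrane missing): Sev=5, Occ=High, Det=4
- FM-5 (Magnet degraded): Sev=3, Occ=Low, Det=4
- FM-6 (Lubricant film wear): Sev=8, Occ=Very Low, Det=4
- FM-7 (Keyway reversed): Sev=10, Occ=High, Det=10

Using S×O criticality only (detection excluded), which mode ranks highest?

FM-2

Criticality = Severity × Occurrence:
  FM-1: 6 × 1 = 6
  FM-2: 9 × 9 = 81
  FM-3: 2 × 5 = 10
  FM-4: 5 × 8 = 40
  FM-5: 3 × 3 = 9
  FM-6: 8 × 1 = 8
  FM-7: 10 × 8 = 80
Highest criticality is 81 → FM-2.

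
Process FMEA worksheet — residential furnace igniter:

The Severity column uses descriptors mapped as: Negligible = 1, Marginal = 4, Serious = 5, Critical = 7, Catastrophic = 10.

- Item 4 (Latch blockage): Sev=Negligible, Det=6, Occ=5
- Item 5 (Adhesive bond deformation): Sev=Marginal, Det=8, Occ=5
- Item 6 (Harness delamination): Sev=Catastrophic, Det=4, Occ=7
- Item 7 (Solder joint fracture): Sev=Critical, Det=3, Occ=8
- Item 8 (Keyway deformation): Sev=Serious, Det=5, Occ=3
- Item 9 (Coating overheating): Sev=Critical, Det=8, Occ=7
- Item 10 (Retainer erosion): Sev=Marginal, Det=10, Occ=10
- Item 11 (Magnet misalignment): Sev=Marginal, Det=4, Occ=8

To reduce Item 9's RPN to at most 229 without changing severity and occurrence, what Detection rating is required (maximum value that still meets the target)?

Item 9: S=7, O=7, D=8 → current RPN = 392.
Fixed product = 49. Need 49 × D ≤ 229, so D ≤ 229/49 = 4.67.
Maximum integer Detection rating = 4 (gives RPN 196; D=5 would give 245 > 229).

4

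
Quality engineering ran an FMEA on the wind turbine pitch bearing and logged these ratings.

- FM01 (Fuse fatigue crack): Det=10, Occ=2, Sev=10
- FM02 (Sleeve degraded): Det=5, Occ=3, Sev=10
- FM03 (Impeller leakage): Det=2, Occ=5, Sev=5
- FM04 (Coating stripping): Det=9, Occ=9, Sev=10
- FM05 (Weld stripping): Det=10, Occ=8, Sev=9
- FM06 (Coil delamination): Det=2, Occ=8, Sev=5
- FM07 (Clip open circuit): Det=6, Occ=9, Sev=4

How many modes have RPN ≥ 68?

6

RPN = Severity × Occurrence × Detection:
  FM01: 10 × 2 × 10 = 200
  FM02: 10 × 3 × 5 = 150
  FM03: 5 × 5 × 2 = 50
  FM04: 10 × 9 × 9 = 810
  FM05: 9 × 8 × 10 = 720
  FM06: 5 × 8 × 2 = 80
  FM07: 4 × 9 × 6 = 216
Modes with RPN ≥ 68: FM01 (200), FM02 (150), FM04 (810), FM05 (720), FM06 (80), FM07 (216) → 6.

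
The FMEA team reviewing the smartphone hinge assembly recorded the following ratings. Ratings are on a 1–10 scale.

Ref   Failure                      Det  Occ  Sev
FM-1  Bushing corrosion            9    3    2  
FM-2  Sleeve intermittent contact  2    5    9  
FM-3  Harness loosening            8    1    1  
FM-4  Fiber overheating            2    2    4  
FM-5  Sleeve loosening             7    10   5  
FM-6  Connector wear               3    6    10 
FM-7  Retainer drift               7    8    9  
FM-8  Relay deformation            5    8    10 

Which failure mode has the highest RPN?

FM-7

RPN = Severity × Occurrence × Detection:
  FM-1: 2 × 3 × 9 = 54
  FM-2: 9 × 5 × 2 = 90
  FM-3: 1 × 1 × 8 = 8
  FM-4: 4 × 2 × 2 = 16
  FM-5: 5 × 10 × 7 = 350
  FM-6: 10 × 6 × 3 = 180
  FM-7: 9 × 8 × 7 = 504
  FM-8: 10 × 8 × 5 = 400
Highest RPN is 504 → FM-7.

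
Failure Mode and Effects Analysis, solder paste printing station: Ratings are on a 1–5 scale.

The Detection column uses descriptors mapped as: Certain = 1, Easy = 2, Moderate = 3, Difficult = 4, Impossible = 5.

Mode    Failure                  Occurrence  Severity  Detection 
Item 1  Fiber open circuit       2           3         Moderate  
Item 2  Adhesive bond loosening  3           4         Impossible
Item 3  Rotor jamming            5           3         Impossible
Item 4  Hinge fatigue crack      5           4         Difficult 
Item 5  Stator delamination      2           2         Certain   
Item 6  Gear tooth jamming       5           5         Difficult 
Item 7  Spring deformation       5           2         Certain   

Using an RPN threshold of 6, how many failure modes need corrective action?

RPN = Severity × Occurrence × Detection:
  Item 1: 3 × 2 × 3 = 18
  Item 2: 4 × 3 × 5 = 60
  Item 3: 3 × 5 × 5 = 75
  Item 4: 4 × 5 × 4 = 80
  Item 5: 2 × 2 × 1 = 4
  Item 6: 5 × 5 × 4 = 100
  Item 7: 2 × 5 × 1 = 10
Modes with RPN ≥ 6: Item 1 (18), Item 2 (60), Item 3 (75), Item 4 (80), Item 6 (100), Item 7 (10) → 6.

6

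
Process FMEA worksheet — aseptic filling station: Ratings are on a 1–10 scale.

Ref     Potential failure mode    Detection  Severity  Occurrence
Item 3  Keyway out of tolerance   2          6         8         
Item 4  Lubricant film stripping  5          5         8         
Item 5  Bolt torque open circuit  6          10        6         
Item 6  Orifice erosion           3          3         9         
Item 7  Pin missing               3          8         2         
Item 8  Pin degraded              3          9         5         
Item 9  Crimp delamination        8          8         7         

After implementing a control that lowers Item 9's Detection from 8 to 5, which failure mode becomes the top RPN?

RPN = Severity × Occurrence × Detection:
  Item 3: 6 × 8 × 2 = 96
  Item 4: 5 × 8 × 5 = 200
  Item 5: 10 × 6 × 6 = 360
  Item 6: 3 × 9 × 3 = 81
  Item 7: 8 × 2 × 3 = 48
  Item 8: 9 × 5 × 3 = 135
  Item 9: 8 × 7 × 8 = 448
After action: Item 9 → 8 × 7 × 5 = 280.
Revised RPNs: Item 5=360, Item 9=280, Item 4=200, Item 8=135, Item 3=96, Item 6=81, Item 7=48.
Highest is now Item 5 (360).

Item 5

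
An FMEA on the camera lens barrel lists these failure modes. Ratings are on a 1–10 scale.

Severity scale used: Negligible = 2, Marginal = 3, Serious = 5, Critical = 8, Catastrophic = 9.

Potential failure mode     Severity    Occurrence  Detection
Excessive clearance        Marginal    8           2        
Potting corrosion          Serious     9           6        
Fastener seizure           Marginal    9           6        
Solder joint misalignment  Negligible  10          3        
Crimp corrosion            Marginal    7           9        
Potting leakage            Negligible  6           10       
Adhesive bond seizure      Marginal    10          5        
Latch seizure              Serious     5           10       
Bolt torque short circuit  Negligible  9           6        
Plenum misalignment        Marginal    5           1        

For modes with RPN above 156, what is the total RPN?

RPN = Severity × Occurrence × Detection:
  Excessive clearance: 3 × 8 × 2 = 48
  Potting corrosion: 5 × 9 × 6 = 270
  Fastener seizure: 3 × 9 × 6 = 162
  Solder joint misalignment: 2 × 10 × 3 = 60
  Crimp corrosion: 3 × 7 × 9 = 189
  Potting leakage: 2 × 6 × 10 = 120
  Adhesive bond seizure: 3 × 10 × 5 = 150
  Latch seizure: 5 × 5 × 10 = 250
  Bolt torque short circuit: 2 × 9 × 6 = 108
  Plenum misalignment: 3 × 5 × 1 = 15
RPN > 156: Potting corrosion (270), Fastener seizure (162), Crimp corrosion (189), Latch seizure (250).
Sum: 270 + 162 + 189 + 250 = 871.

871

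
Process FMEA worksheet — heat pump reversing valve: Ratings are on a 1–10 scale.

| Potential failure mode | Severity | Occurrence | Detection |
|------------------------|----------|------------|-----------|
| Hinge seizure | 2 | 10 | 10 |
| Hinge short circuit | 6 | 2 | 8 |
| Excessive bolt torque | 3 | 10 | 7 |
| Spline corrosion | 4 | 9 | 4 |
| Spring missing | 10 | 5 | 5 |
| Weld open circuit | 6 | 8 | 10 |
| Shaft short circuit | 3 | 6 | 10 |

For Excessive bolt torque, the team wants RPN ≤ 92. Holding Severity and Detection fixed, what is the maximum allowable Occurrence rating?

4

Excessive bolt torque: S=3, O=10, D=7 → current RPN = 210.
Fixed product = 21. Need 21 × O ≤ 92, so O ≤ 92/21 = 4.38.
Maximum integer Occurrence rating = 4 (gives RPN 84; O=5 would give 105 > 92).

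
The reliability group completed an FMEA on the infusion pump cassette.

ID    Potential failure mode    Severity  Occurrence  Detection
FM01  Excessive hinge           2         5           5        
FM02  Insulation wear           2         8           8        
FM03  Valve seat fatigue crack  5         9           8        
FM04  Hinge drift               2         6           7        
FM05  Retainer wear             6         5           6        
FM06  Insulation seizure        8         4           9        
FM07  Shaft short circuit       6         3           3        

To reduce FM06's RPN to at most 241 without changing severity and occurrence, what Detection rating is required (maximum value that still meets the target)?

7

FM06: S=8, O=4, D=9 → current RPN = 288.
Fixed product = 32. Need 32 × D ≤ 241, so D ≤ 241/32 = 7.53.
Maximum integer Detection rating = 7 (gives RPN 224; D=8 would give 256 > 241).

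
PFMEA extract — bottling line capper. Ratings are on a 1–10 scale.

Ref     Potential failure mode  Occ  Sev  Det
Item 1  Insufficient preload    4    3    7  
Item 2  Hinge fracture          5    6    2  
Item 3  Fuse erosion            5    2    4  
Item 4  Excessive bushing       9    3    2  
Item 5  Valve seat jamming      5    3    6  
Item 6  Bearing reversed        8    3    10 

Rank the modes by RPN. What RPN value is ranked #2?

90

RPN = Severity × Occurrence × Detection:
  Item 1: 3 × 4 × 7 = 84
  Item 2: 6 × 5 × 2 = 60
  Item 3: 2 × 5 × 4 = 40
  Item 4: 3 × 9 × 2 = 54
  Item 5: 3 × 5 × 6 = 90
  Item 6: 3 × 8 × 10 = 240
Sorted descending: 240, 90, 84, 60, 54, 40.
The second-highest RPN is 90 (Item 5).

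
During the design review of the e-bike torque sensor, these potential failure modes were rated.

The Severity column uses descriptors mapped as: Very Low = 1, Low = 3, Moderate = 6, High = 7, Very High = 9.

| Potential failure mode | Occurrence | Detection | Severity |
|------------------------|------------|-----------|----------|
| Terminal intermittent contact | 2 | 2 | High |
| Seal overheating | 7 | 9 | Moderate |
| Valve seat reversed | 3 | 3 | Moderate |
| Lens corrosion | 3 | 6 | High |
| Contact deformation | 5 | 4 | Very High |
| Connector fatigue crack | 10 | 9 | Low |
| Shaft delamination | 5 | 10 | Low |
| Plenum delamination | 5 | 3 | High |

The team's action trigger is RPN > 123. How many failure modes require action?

RPN = Severity × Occurrence × Detection:
  Terminal intermittent contact: 7 × 2 × 2 = 28
  Seal overheating: 6 × 7 × 9 = 378
  Valve seat reversed: 6 × 3 × 3 = 54
  Lens corrosion: 7 × 3 × 6 = 126
  Contact deformation: 9 × 5 × 4 = 180
  Connector fatigue crack: 3 × 10 × 9 = 270
  Shaft delamination: 3 × 5 × 10 = 150
  Plenum delamination: 7 × 5 × 3 = 105
Modes with RPN > 123: Seal overheating (378), Lens corrosion (126), Contact deformation (180), Connector fatigue crack (270), Shaft delamination (150) → 5.

5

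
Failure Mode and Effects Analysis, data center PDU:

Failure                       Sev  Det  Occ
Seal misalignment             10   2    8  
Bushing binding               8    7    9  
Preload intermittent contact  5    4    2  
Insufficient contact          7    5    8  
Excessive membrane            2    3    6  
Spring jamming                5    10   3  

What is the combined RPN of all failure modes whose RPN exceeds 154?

RPN = Severity × Occurrence × Detection:
  Seal misalignment: 10 × 8 × 2 = 160
  Bushing binding: 8 × 9 × 7 = 504
  Preload intermittent contact: 5 × 2 × 4 = 40
  Insufficient contact: 7 × 8 × 5 = 280
  Excessive membrane: 2 × 6 × 3 = 36
  Spring jamming: 5 × 3 × 10 = 150
RPN > 154: Seal misalignment (160), Bushing binding (504), Insufficient contact (280).
Sum: 160 + 504 + 280 = 944.

944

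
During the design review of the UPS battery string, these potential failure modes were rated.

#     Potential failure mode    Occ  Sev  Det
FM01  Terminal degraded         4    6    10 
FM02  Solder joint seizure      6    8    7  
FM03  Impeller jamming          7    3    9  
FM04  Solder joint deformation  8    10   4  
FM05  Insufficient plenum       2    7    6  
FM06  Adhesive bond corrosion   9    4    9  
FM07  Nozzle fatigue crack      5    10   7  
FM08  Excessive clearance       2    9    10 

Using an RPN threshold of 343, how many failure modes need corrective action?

1

RPN = Severity × Occurrence × Detection:
  FM01: 6 × 4 × 10 = 240
  FM02: 8 × 6 × 7 = 336
  FM03: 3 × 7 × 9 = 189
  FM04: 10 × 8 × 4 = 320
  FM05: 7 × 2 × 6 = 84
  FM06: 4 × 9 × 9 = 324
  FM07: 10 × 5 × 7 = 350
  FM08: 9 × 2 × 10 = 180
Modes with RPN ≥ 343: FM07 (350) → 1.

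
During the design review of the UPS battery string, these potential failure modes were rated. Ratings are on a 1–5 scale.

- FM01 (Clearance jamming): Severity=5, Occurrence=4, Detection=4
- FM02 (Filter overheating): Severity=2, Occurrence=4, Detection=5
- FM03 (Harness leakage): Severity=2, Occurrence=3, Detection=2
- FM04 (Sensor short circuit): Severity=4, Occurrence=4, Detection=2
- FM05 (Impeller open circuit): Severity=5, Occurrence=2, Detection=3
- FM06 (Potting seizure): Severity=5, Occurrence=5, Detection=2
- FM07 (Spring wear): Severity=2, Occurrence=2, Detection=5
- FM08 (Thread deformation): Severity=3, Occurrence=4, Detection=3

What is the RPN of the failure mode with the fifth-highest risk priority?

32

RPN = Severity × Occurrence × Detection:
  FM01: 5 × 4 × 4 = 80
  FM02: 2 × 4 × 5 = 40
  FM03: 2 × 3 × 2 = 12
  FM04: 4 × 4 × 2 = 32
  FM05: 5 × 2 × 3 = 30
  FM06: 5 × 5 × 2 = 50
  FM07: 2 × 2 × 5 = 20
  FM08: 3 × 4 × 3 = 36
Sorted descending: 80, 50, 40, 36, 32, 30, 20, 12.
The fifth-highest RPN is 32 (FM04).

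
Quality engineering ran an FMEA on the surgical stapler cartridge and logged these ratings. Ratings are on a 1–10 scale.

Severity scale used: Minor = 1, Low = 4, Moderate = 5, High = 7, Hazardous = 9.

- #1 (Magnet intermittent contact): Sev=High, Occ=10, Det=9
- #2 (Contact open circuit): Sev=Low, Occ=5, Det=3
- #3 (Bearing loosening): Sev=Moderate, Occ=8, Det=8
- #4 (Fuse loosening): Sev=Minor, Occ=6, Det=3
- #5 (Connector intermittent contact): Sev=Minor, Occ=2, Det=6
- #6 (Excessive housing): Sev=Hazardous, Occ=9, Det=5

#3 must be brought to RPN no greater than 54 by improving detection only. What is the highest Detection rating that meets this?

1

#3: S=5, O=8, D=8 → current RPN = 320.
Fixed product = 40. Need 40 × D ≤ 54, so D ≤ 54/40 = 1.35.
Maximum integer Detection rating = 1 (gives RPN 40; D=2 would give 80 > 54).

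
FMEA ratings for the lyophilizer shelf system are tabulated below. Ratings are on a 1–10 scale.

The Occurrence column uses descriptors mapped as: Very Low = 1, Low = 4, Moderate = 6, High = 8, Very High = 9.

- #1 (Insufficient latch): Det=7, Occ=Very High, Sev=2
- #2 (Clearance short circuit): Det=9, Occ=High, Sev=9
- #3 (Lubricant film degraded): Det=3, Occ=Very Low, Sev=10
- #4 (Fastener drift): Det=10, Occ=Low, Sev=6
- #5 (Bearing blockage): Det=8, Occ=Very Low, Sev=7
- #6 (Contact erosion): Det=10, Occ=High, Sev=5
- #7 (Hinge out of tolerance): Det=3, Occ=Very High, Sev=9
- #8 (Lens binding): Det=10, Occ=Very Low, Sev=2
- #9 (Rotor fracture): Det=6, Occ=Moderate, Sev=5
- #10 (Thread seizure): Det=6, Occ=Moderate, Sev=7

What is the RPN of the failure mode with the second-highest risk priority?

RPN = Severity × Occurrence × Detection:
  #1: 2 × 9 × 7 = 126
  #2: 9 × 8 × 9 = 648
  #3: 10 × 1 × 3 = 30
  #4: 6 × 4 × 10 = 240
  #5: 7 × 1 × 8 = 56
  #6: 5 × 8 × 10 = 400
  #7: 9 × 9 × 3 = 243
  #8: 2 × 1 × 10 = 20
  #9: 5 × 6 × 6 = 180
  #10: 7 × 6 × 6 = 252
Sorted descending: 648, 400, 252, 243, 240, 180, 126, 56, 30, 20.
The second-highest RPN is 400 (#6).

400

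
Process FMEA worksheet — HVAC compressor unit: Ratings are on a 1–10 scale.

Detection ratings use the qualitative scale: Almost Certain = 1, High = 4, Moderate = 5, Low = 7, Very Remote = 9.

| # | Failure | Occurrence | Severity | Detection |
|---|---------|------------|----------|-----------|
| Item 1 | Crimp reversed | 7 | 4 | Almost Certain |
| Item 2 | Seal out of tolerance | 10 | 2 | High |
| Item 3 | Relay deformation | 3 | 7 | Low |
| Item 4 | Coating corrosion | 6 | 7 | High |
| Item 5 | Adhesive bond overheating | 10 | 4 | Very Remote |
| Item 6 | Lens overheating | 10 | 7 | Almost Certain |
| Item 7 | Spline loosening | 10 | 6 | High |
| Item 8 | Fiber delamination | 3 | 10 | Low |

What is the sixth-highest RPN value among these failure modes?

RPN = Severity × Occurrence × Detection:
  Item 1: 4 × 7 × 1 = 28
  Item 2: 2 × 10 × 4 = 80
  Item 3: 7 × 3 × 7 = 147
  Item 4: 7 × 6 × 4 = 168
  Item 5: 4 × 10 × 9 = 360
  Item 6: 7 × 10 × 1 = 70
  Item 7: 6 × 10 × 4 = 240
  Item 8: 10 × 3 × 7 = 210
Sorted descending: 360, 240, 210, 168, 147, 80, 70, 28.
The sixth-highest RPN is 80 (Item 2).

80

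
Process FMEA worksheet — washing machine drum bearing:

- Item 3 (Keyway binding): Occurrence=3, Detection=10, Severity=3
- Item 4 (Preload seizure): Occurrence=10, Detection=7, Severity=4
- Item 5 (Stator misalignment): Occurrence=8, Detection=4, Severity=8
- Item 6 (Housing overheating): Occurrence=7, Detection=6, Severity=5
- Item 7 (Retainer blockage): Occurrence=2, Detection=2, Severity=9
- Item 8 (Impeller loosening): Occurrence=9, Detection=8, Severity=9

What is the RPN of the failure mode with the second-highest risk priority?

280

RPN = Severity × Occurrence × Detection:
  Item 3: 3 × 3 × 10 = 90
  Item 4: 4 × 10 × 7 = 280
  Item 5: 8 × 8 × 4 = 256
  Item 6: 5 × 7 × 6 = 210
  Item 7: 9 × 2 × 2 = 36
  Item 8: 9 × 9 × 8 = 648
Sorted descending: 648, 280, 256, 210, 90, 36.
The second-highest RPN is 280 (Item 4).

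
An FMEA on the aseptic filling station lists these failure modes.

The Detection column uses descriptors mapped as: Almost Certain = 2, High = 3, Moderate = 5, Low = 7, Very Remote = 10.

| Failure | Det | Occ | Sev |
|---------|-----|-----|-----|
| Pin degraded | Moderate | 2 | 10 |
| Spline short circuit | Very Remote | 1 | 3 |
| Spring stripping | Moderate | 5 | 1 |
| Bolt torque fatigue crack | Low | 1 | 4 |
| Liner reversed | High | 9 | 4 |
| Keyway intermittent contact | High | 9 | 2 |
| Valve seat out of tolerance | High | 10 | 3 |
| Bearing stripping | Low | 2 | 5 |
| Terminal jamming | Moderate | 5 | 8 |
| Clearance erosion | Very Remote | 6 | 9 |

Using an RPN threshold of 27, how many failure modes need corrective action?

RPN = Severity × Occurrence × Detection:
  Pin degraded: 10 × 2 × 5 = 100
  Spline short circuit: 3 × 1 × 10 = 30
  Spring stripping: 1 × 5 × 5 = 25
  Bolt torque fatigue crack: 4 × 1 × 7 = 28
  Liner reversed: 4 × 9 × 3 = 108
  Keyway intermittent contact: 2 × 9 × 3 = 54
  Valve seat out of tolerance: 3 × 10 × 3 = 90
  Bearing stripping: 5 × 2 × 7 = 70
  Terminal jamming: 8 × 5 × 5 = 200
  Clearance erosion: 9 × 6 × 10 = 540
Modes with RPN ≥ 27: Pin degraded (100), Spline short circuit (30), Bolt torque fatigue crack (28), Liner reversed (108), Keyway intermittent contact (54), Valve seat out of tolerance (90), Bearing stripping (70), Terminal jamming (200), Clearance erosion (540) → 9.

9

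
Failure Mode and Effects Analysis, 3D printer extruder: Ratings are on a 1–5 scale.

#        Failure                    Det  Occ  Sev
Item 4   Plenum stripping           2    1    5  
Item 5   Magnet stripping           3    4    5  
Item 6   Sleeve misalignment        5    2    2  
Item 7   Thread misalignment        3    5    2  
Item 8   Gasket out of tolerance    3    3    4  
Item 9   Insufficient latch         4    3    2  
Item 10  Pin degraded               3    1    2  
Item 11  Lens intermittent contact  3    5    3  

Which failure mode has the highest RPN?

Item 5

RPN = Severity × Occurrence × Detection:
  Item 4: 5 × 1 × 2 = 10
  Item 5: 5 × 4 × 3 = 60
  Item 6: 2 × 2 × 5 = 20
  Item 7: 2 × 5 × 3 = 30
  Item 8: 4 × 3 × 3 = 36
  Item 9: 2 × 3 × 4 = 24
  Item 10: 2 × 1 × 3 = 6
  Item 11: 3 × 5 × 3 = 45
Highest RPN is 60 → Item 5.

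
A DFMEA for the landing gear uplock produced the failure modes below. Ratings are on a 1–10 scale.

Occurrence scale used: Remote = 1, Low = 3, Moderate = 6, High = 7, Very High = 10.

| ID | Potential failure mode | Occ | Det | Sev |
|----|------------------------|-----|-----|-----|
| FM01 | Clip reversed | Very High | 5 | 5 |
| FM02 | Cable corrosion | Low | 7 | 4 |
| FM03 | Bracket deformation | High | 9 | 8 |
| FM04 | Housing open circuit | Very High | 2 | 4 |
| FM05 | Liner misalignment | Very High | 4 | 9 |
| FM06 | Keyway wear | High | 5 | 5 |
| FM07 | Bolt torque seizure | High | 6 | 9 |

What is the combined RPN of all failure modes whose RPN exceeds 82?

1751

RPN = Severity × Occurrence × Detection:
  FM01: 5 × 10 × 5 = 250
  FM02: 4 × 3 × 7 = 84
  FM03: 8 × 7 × 9 = 504
  FM04: 4 × 10 × 2 = 80
  FM05: 9 × 10 × 4 = 360
  FM06: 5 × 7 × 5 = 175
  FM07: 9 × 7 × 6 = 378
RPN > 82: FM01 (250), FM02 (84), FM03 (504), FM05 (360), FM06 (175), FM07 (378).
Sum: 250 + 84 + 504 + 360 + 175 + 378 = 1751.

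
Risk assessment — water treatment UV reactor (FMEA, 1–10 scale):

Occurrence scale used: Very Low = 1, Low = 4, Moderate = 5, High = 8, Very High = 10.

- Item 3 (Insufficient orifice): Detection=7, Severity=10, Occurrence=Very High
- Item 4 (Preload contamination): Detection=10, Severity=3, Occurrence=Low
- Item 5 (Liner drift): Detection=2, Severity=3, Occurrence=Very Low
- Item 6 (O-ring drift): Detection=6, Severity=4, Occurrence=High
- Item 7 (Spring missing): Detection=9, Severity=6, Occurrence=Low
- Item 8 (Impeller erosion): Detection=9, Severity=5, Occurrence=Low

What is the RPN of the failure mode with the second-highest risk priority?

216

RPN = Severity × Occurrence × Detection:
  Item 3: 10 × 10 × 7 = 700
  Item 4: 3 × 4 × 10 = 120
  Item 5: 3 × 1 × 2 = 6
  Item 6: 4 × 8 × 6 = 192
  Item 7: 6 × 4 × 9 = 216
  Item 8: 5 × 4 × 9 = 180
Sorted descending: 700, 216, 192, 180, 120, 6.
The second-highest RPN is 216 (Item 7).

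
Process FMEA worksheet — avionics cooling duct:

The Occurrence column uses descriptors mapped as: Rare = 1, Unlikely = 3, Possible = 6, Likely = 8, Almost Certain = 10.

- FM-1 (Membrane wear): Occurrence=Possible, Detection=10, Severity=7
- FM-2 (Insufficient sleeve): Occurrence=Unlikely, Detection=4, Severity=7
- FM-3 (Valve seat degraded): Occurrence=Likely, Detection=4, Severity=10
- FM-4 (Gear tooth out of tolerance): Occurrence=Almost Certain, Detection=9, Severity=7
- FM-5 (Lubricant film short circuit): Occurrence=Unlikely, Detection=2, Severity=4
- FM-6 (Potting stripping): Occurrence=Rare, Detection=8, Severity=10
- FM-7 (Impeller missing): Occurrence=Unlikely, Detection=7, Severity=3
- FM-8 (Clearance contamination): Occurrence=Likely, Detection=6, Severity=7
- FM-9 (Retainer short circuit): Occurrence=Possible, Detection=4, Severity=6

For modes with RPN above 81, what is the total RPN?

RPN = Severity × Occurrence × Detection:
  FM-1: 7 × 6 × 10 = 420
  FM-2: 7 × 3 × 4 = 84
  FM-3: 10 × 8 × 4 = 320
  FM-4: 7 × 10 × 9 = 630
  FM-5: 4 × 3 × 2 = 24
  FM-6: 10 × 1 × 8 = 80
  FM-7: 3 × 3 × 7 = 63
  FM-8: 7 × 8 × 6 = 336
  FM-9: 6 × 6 × 4 = 144
RPN > 81: FM-1 (420), FM-2 (84), FM-3 (320), FM-4 (630), FM-8 (336), FM-9 (144).
Sum: 420 + 84 + 320 + 630 + 336 + 144 = 1934.

1934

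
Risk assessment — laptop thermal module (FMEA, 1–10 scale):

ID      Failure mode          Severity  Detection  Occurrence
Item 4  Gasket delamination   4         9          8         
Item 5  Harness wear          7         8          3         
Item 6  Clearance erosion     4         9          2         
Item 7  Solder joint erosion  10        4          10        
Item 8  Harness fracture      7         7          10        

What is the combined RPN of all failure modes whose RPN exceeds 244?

RPN = Severity × Occurrence × Detection:
  Item 4: 4 × 8 × 9 = 288
  Item 5: 7 × 3 × 8 = 168
  Item 6: 4 × 2 × 9 = 72
  Item 7: 10 × 10 × 4 = 400
  Item 8: 7 × 10 × 7 = 490
RPN > 244: Item 4 (288), Item 7 (400), Item 8 (490).
Sum: 288 + 400 + 490 = 1178.

1178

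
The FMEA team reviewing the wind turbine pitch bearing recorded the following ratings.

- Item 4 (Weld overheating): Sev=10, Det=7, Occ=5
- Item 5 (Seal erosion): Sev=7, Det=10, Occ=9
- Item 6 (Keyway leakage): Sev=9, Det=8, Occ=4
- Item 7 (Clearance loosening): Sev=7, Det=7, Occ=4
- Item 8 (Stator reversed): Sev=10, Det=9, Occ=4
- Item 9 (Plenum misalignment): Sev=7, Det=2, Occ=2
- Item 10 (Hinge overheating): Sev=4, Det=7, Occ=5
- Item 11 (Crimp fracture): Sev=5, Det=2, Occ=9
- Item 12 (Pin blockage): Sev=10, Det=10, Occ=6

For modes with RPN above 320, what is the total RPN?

RPN = Severity × Occurrence × Detection:
  Item 4: 10 × 5 × 7 = 350
  Item 5: 7 × 9 × 10 = 630
  Item 6: 9 × 4 × 8 = 288
  Item 7: 7 × 4 × 7 = 196
  Item 8: 10 × 4 × 9 = 360
  Item 9: 7 × 2 × 2 = 28
  Item 10: 4 × 5 × 7 = 140
  Item 11: 5 × 9 × 2 = 90
  Item 12: 10 × 6 × 10 = 600
RPN > 320: Item 4 (350), Item 5 (630), Item 8 (360), Item 12 (600).
Sum: 350 + 630 + 360 + 600 = 1940.

1940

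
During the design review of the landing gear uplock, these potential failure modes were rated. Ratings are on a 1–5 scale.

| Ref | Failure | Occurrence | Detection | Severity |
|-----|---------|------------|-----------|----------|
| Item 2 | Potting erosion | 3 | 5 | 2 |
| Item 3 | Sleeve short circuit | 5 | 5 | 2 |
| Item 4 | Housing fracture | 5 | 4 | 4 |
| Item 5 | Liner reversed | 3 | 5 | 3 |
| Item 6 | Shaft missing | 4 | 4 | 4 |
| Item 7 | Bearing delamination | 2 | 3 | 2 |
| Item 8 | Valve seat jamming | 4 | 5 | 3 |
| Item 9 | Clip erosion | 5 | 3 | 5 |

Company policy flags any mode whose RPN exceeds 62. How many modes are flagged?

3

RPN = Severity × Occurrence × Detection:
  Item 2: 2 × 3 × 5 = 30
  Item 3: 2 × 5 × 5 = 50
  Item 4: 4 × 5 × 4 = 80
  Item 5: 3 × 3 × 5 = 45
  Item 6: 4 × 4 × 4 = 64
  Item 7: 2 × 2 × 3 = 12
  Item 8: 3 × 4 × 5 = 60
  Item 9: 5 × 5 × 3 = 75
Modes with RPN > 62: Item 4 (80), Item 6 (64), Item 9 (75) → 3.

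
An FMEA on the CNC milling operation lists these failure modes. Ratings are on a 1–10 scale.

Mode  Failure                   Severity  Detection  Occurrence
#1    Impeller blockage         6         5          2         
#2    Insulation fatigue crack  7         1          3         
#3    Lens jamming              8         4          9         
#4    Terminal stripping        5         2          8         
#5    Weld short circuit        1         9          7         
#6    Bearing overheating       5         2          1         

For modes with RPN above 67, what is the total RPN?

RPN = Severity × Occurrence × Detection:
  #1: 6 × 2 × 5 = 60
  #2: 7 × 3 × 1 = 21
  #3: 8 × 9 × 4 = 288
  #4: 5 × 8 × 2 = 80
  #5: 1 × 7 × 9 = 63
  #6: 5 × 1 × 2 = 10
RPN > 67: #3 (288), #4 (80).
Sum: 288 + 80 = 368.

368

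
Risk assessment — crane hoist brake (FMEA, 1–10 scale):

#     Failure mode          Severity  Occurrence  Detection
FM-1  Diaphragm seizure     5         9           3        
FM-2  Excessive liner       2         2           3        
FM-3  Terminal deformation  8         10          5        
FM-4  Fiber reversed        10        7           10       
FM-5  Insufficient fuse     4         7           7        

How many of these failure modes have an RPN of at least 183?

3

RPN = Severity × Occurrence × Detection:
  FM-1: 5 × 9 × 3 = 135
  FM-2: 2 × 2 × 3 = 12
  FM-3: 8 × 10 × 5 = 400
  FM-4: 10 × 7 × 10 = 700
  FM-5: 4 × 7 × 7 = 196
Modes with RPN ≥ 183: FM-3 (400), FM-4 (700), FM-5 (196) → 3.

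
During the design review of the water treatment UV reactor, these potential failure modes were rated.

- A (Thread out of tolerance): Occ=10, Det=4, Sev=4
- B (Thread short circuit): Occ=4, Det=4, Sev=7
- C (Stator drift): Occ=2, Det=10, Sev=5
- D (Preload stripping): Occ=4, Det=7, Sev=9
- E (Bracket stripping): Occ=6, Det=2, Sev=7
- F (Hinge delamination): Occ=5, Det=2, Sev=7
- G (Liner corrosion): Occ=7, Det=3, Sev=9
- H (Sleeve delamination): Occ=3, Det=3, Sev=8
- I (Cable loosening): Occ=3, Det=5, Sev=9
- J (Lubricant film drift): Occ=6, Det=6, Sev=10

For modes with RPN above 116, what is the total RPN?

RPN = Severity × Occurrence × Detection:
  A: 4 × 10 × 4 = 160
  B: 7 × 4 × 4 = 112
  C: 5 × 2 × 10 = 100
  D: 9 × 4 × 7 = 252
  E: 7 × 6 × 2 = 84
  F: 7 × 5 × 2 = 70
  G: 9 × 7 × 3 = 189
  H: 8 × 3 × 3 = 72
  I: 9 × 3 × 5 = 135
  J: 10 × 6 × 6 = 360
RPN > 116: A (160), D (252), G (189), I (135), J (360).
Sum: 160 + 252 + 189 + 135 + 360 = 1096.

1096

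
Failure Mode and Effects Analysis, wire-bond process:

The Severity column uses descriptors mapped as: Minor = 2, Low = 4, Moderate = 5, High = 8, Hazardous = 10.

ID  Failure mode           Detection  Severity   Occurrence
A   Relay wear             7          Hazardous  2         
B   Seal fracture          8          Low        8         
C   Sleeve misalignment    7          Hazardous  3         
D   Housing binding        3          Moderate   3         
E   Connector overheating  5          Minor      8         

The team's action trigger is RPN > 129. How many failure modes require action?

RPN = Severity × Occurrence × Detection:
  A: 10 × 2 × 7 = 140
  B: 4 × 8 × 8 = 256
  C: 10 × 3 × 7 = 210
  D: 5 × 3 × 3 = 45
  E: 2 × 8 × 5 = 80
Modes with RPN > 129: A (140), B (256), C (210) → 3.

3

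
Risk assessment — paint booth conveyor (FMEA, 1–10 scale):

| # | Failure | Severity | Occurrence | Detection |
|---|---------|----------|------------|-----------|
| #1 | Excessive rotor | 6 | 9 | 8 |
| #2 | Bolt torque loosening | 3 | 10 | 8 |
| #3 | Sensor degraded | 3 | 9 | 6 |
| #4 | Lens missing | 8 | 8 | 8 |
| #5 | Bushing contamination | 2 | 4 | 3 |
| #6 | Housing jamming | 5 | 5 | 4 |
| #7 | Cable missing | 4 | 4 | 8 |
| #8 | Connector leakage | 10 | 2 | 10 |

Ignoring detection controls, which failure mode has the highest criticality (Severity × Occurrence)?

Criticality = Severity × Occurrence:
  #1: 6 × 9 = 54
  #2: 3 × 10 = 30
  #3: 3 × 9 = 27
  #4: 8 × 8 = 64
  #5: 2 × 4 = 8
  #6: 5 × 5 = 25
  #7: 4 × 4 = 16
  #8: 10 × 2 = 20
Highest criticality is 64 → #4.

#4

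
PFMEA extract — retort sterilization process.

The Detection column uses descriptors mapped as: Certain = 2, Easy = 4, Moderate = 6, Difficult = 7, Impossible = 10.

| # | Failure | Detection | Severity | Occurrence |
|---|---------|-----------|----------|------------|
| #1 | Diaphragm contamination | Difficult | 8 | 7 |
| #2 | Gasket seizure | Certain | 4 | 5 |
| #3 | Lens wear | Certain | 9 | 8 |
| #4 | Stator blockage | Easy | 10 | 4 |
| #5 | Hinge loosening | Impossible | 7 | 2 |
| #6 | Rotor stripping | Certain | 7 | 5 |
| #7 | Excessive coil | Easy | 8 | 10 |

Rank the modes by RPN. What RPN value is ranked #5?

RPN = Severity × Occurrence × Detection:
  #1: 8 × 7 × 7 = 392
  #2: 4 × 5 × 2 = 40
  #3: 9 × 8 × 2 = 144
  #4: 10 × 4 × 4 = 160
  #5: 7 × 2 × 10 = 140
  #6: 7 × 5 × 2 = 70
  #7: 8 × 10 × 4 = 320
Sorted descending: 392, 320, 160, 144, 140, 70, 40.
The fifth-highest RPN is 140 (#5).

140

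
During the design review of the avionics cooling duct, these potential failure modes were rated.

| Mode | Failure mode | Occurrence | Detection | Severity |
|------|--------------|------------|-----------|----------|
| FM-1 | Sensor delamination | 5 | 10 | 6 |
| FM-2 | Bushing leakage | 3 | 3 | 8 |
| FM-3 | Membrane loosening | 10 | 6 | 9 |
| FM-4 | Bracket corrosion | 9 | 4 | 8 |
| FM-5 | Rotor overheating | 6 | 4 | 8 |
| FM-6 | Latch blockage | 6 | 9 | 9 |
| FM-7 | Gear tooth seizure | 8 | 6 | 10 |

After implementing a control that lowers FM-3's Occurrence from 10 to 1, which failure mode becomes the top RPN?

RPN = Severity × Occurrence × Detection:
  FM-1: 6 × 5 × 10 = 300
  FM-2: 8 × 3 × 3 = 72
  FM-3: 9 × 10 × 6 = 540
  FM-4: 8 × 9 × 4 = 288
  FM-5: 8 × 6 × 4 = 192
  FM-6: 9 × 6 × 9 = 486
  FM-7: 10 × 8 × 6 = 480
After action: FM-3 → 9 × 1 × 6 = 54.
Revised RPNs: FM-6=486, FM-7=480, FM-1=300, FM-4=288, FM-5=192, FM-2=72, FM-3=54.
Highest is now FM-6 (486).

FM-6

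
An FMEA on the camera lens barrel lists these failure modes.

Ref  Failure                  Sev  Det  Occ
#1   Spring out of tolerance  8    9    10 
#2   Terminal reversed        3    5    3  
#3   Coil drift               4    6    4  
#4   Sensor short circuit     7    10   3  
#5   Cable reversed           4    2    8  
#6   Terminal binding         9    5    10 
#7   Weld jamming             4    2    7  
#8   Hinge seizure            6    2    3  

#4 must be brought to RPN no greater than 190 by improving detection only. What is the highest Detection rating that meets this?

9

#4: S=7, O=3, D=10 → current RPN = 210.
Fixed product = 21. Need 21 × D ≤ 190, so D ≤ 190/21 = 9.05.
Maximum integer Detection rating = 9 (gives RPN 189; D=10 would give 210 > 190).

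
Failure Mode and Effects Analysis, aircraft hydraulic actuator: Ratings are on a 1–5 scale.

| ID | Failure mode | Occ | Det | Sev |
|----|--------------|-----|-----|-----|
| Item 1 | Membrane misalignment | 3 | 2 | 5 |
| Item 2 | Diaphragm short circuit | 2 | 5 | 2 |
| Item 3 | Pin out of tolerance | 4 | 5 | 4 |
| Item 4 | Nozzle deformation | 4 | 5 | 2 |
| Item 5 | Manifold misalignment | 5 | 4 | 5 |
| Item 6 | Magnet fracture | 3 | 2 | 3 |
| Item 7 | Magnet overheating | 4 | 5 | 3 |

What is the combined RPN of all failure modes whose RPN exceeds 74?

RPN = Severity × Occurrence × Detection:
  Item 1: 5 × 3 × 2 = 30
  Item 2: 2 × 2 × 5 = 20
  Item 3: 4 × 4 × 5 = 80
  Item 4: 2 × 4 × 5 = 40
  Item 5: 5 × 5 × 4 = 100
  Item 6: 3 × 3 × 2 = 18
  Item 7: 3 × 4 × 5 = 60
RPN > 74: Item 3 (80), Item 5 (100).
Sum: 80 + 100 = 180.

180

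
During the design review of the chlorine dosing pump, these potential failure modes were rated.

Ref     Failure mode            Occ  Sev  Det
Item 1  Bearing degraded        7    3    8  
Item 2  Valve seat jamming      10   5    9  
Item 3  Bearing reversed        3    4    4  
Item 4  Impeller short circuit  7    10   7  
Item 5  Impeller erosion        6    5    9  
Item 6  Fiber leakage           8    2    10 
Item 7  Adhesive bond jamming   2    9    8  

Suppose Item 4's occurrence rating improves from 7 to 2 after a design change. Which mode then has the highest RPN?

Item 2

RPN = Severity × Occurrence × Detection:
  Item 1: 3 × 7 × 8 = 168
  Item 2: 5 × 10 × 9 = 450
  Item 3: 4 × 3 × 4 = 48
  Item 4: 10 × 7 × 7 = 490
  Item 5: 5 × 6 × 9 = 270
  Item 6: 2 × 8 × 10 = 160
  Item 7: 9 × 2 × 8 = 144
After action: Item 4 → 10 × 2 × 7 = 140.
Revised RPNs: Item 2=450, Item 5=270, Item 1=168, Item 6=160, Item 7=144, Item 4=140, Item 3=48.
Highest is now Item 2 (450).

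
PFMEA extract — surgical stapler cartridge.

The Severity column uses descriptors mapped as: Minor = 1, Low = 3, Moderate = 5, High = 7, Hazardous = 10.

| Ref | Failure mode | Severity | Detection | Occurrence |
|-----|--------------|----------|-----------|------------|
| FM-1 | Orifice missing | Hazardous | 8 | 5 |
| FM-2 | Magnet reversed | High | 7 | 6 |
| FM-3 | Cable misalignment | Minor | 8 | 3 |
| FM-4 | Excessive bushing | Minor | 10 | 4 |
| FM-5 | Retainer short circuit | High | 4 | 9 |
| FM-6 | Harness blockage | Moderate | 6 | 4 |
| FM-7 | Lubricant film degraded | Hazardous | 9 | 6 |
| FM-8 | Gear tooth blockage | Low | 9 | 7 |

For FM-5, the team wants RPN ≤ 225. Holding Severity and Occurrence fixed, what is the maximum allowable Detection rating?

FM-5: S=7, O=9, D=4 → current RPN = 252.
Fixed product = 63. Need 63 × D ≤ 225, so D ≤ 225/63 = 3.57.
Maximum integer Detection rating = 3 (gives RPN 189; D=4 would give 252 > 225).

3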